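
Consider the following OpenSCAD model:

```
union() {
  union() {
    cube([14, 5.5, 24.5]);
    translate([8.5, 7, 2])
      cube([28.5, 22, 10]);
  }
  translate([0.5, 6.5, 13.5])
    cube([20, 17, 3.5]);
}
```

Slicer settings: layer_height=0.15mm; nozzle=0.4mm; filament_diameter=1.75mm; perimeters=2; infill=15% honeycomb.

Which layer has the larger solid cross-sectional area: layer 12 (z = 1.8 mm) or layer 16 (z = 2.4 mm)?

Layer 12 (z = 1.8): the cube (footprint 14×5.5) is included at this height (area 77.00 mm²); the cube at (8.5, 7) is not intersected at this z (z outside [2, 12]); Taking the union: only the 14×5.5 cube is present, so the union is just that shape — area = 77.00 mm²; the cube at (0.5, 6.5) is not intersected at this z (z outside [13.5, 17]); Combining (union): only the result so far is present, so the union is just that shape — area = 77.00 mm². So its area = 77.00 mm². Layer 16 (z = 2.4): the cube (footprint 14×5.5) is included at this height (area 77.00 mm²); the 28.5×22 cube at (8.5, 7) contributes its full rectangle (area 627.00 mm²); Taking the union: the 2 present regions are separate (no shared area or edge), so areas and boundary lengths simply add and each stays a separate island — area = 704.00 mm²; the cube at (0.5, 6.5) is not intersected at this z (z outside [13.5, 17]); Combining (union): only that combined region is present, so the union is just that shape — area = 704.00 mm². So its area = 704.00 mm². Layer 16 is larger (704.00 vs 77.00 mm²).

layer 16 (z = 2.4 mm)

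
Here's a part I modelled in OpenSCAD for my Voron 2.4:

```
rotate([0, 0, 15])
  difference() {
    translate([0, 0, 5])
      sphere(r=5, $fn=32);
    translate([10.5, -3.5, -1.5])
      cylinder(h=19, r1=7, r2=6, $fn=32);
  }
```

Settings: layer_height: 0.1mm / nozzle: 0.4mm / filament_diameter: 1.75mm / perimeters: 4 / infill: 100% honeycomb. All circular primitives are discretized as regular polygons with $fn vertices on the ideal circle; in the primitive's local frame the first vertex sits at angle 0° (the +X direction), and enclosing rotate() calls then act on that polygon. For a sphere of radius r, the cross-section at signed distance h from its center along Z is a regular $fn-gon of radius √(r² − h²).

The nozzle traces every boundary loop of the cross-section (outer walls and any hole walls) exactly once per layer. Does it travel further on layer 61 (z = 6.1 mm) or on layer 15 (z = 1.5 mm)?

Layer 61 (z = 6.1): the r=5 sphere slices to a regular 32-gon of circumradius 4.877 (√(r²−h²) with h=1.1 from center) (perimeter = 2·32·4.877·sin(180°/32) = 30.60 mm); the cone at (10.5, -3.5): at t=0.400 of its height the radius interpolates to r₁+(r₂−r₁)t = 6.600, giving a regular 32-gon of that circumradius (perimeter = 2·32·6.600·sin(180°/32) = 41.40 mm); Taking the first minus the rest: starting from the r=5 sphere, the cone at (10.5, -3.5) partially overlaps it — only the 0.71 mm² overlap (of its 135.97 mm²) is removed, clipping the outline — boundary = 30.58 mm; (whole slice rotated 15° about Z — lengths, areas and connectivity unchanged). So its perimeter = 30.58 mm. Layer 15 (z = 1.5): the r=5 sphere contributes a regular 32-gon of circumradius √(5²−3.5²) = 3.571 (perimeter = 2·32·3.571·sin(180°/32) = 22.40 mm); the cone at (10.5, -3.5) contributes a regular 32-gon of circumradius 6.842 (interpolated between r1=7 and r2=6 at t=0.158) (perimeter = 2·32·6.842·sin(180°/32) = 42.92 mm); Taking the first minus the rest: starting from the r=5 sphere, the cone at (10.5, -3.5) misses the remaining region (no effect) — boundary = 22.40 mm; (whole slice rotated 15° about Z — lengths, areas and connectivity unchanged). So its perimeter = 22.40 mm. Layer 61 is larger (30.58 vs 22.40 mm).

layer 61 (z = 6.1 mm)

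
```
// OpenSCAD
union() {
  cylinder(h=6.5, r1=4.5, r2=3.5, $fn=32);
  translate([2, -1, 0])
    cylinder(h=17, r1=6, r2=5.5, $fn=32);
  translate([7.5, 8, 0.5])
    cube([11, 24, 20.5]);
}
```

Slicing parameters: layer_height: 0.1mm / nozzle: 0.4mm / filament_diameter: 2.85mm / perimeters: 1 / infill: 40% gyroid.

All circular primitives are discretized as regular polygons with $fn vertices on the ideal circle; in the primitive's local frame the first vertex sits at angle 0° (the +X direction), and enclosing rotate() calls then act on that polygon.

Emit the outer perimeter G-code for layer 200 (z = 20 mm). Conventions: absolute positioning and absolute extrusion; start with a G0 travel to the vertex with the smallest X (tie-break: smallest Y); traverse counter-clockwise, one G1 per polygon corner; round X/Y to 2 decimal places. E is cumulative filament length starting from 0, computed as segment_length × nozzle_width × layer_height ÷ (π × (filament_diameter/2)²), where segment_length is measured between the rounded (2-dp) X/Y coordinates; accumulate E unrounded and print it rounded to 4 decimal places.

At z = 20 mm: the cone is absent (z outside [0, 6.5]); the cone at (2, -1) is absent (z outside [0, 17]); the cube at (7.5, 8) (footprint 11×24) is included at this height; Merging all regions: only the 11×24 cube at (7.5, 8) is present, so the union is just that shape — 1 connected region. The outline is a single polygon with 4 vertices. Extrusion per mm of travel: 0.4 × 0.1 / (π × 1.425²) = 0.006270. Accumulating E over each segment gives final E = 0.4389.

G0 X7.50 Y8.00 Z20.00
G1 X18.50 Y8.00 E0.0690
G1 X18.50 Y32.00 E0.2195
G1 X7.50 Y32.00 E0.2884
G1 X7.50 Y8.00 E0.4389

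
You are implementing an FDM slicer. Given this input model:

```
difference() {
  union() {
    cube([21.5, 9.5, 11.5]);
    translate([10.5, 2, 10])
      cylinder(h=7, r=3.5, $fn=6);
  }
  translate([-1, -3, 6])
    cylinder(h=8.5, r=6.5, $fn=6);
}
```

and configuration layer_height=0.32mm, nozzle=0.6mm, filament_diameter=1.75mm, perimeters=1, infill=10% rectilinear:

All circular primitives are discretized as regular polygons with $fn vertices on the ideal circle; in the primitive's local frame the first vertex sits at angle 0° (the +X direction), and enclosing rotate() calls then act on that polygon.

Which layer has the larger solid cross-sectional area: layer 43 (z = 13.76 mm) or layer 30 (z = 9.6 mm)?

Layer 43 (z = 13.76): the cube does not reach this height (z outside [0, 11.5]); the cylinder at (10.5, 2): section is a regular 6-gon, circumradius r=3.5 (area = (6/2)·3.500²·sin(360°/6) = 31.83 mm²); Merging all regions: only the r=3.5 cylinder at (10.5, 2) is present, so the union is just that shape — area = 31.83 mm²; the cylinder at (-1, -3): section is a regular 6-gon, circumradius r=6.5 (area = (6/2)·6.500²·sin(360°/6) = 109.77 mm²); Taking the first minus the rest: starting from that combined region (31.83 mm²), the r=6.5 cylinder at (-1, -3) misses the remaining region (no effect) — area = 31.83 mm². So its area = 31.83 mm². Layer 30 (z = 9.6): the 21.5×9.5 cube contributes its full rectangle (area 204.25 mm²); the cylinder at (10.5, 2) does not reach this height (z outside [10, 17]); Taking the union: only the 21.5×9.5 cube is present, so the union is just that shape — area = 204.25 mm²; the r=6.5 cylinder at (-1, -3) gives a regular 6-gon of circumradius 6.5 (constant along its height) (area = (6/2)·6.500²·sin(360°/6) = 109.77 mm²); Subtracting the remaining from the first: starting from the result so far (204.25 mm²), the r=6.5 cylinder at (-1, -3) partially overlaps it — only the 7.91 mm² overlap (of its 109.77 mm²) is removed, clipping the outline — area = 196.34 mm². So its area = 196.34 mm². Layer 30 is larger (196.34 vs 31.83 mm²).

layer 30 (z = 9.6 mm)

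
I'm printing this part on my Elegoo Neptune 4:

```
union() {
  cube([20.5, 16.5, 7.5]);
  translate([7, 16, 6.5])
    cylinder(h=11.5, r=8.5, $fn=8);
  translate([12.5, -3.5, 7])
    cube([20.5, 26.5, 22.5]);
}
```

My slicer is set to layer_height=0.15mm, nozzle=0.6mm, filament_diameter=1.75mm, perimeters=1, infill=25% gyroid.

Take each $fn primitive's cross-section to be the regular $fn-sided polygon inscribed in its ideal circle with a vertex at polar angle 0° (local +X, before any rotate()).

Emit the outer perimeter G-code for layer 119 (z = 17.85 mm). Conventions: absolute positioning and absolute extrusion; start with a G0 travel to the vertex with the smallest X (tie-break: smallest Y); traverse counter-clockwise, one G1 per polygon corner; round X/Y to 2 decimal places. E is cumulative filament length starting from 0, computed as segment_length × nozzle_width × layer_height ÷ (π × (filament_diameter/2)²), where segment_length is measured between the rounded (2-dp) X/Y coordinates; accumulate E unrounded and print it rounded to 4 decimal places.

G0 X-1.50 Y16.00 Z17.85
G1 X0.99 Y9.99 E0.2434
G1 X7.00 Y7.50 E0.4868
G1 X12.50 Y9.78 E0.7096
G1 X12.50 Y-3.50 E1.2065
G1 X33.00 Y-3.50 E1.9736
G1 X33.00 Y23.00 E2.9651
G1 X12.50 Y23.00 E3.7322
G1 X12.50 Y22.22 E3.7614
G1 X7.00 Y24.50 E3.9842
G1 X0.99 Y22.01 E4.2276
G1 X-1.50 Y16.00 E4.4710

At z = 17.85 mm: the cube is not intersected at this z (z outside [0, 7.5]); the r=8.5 cylinder at (7, 16) contributes a regular 8-gon of circumradius 8.5; the 20.5×26.5 cube at (12.5, -3.5) contributes its full rectangle; Taking the union: the regions partially overlap (shared area 21.21 mm²), so overlapping operands fuse into one piece — 1 connected region. The outline is a single polygon with 11 vertices. Extrusion per mm of travel: 0.6 × 0.15 / (π × 0.875²) = 0.037418. Accumulating E over each segment gives final E = 4.4710.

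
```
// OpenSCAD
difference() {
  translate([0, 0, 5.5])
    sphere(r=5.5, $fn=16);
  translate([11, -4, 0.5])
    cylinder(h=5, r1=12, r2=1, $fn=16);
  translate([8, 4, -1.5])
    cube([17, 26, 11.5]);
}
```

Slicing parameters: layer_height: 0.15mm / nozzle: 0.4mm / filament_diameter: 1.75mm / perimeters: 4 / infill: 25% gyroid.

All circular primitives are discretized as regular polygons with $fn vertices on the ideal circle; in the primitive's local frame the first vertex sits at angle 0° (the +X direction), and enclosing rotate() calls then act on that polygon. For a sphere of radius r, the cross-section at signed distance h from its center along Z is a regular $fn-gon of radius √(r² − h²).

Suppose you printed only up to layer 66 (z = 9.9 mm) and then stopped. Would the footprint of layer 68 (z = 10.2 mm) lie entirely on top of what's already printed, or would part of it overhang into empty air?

entirely on top

Compare the two slices. At z = 9.9: the sphere: section is a regular 16-gon, circumradius = √(r²−h²) = √(5.5²−4.4²) = 3.300 (area = (16/2)·3.300²·sin(360°/16) = 33.34 mm²); the cone at (11, -4) is absent (z outside [0.5, 5.5]); the 17×26 cube at (8, 4) contributes its full rectangle (area 442.00 mm²); Taking the first minus the rest: starting from the r=5.5 sphere (33.34 mm²), the 17×26 cube at (8, 4) misses the remaining region (no effect) — area = 33.34 mm². At z = 10.2: the r=5.5 sphere slices to a regular 16-gon of circumradius 2.857 (√(r²−h²) with h=4.7 from center) (area = (16/2)·2.857²·sin(360°/16) = 24.98 mm²); the cone at (11, -4) is not intersected at this z (z outside [0.5, 5.5]); the cube at (8, 4) does not reach this height (z outside [-1.5, 10]); After the difference (first − rest): none of the subtracted shapes is present at this height, so the r=5.5 sphere is unchanged — area = 24.98 mm². Checking containment: the cross-section at z = 10.2 is a subset of the cross-section at z = 9.9.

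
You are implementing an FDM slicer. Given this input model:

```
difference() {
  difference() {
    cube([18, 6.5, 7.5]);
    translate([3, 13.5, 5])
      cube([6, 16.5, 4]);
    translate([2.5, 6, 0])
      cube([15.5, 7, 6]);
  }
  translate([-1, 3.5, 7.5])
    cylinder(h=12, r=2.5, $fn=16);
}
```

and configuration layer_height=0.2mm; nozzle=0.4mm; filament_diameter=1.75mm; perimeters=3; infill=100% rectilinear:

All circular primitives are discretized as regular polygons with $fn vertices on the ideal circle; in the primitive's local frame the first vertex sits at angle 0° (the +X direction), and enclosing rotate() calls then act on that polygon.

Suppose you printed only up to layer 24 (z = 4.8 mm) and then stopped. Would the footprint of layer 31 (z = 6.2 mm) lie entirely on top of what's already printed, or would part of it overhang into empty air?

Compare the two slices. At z = 4.8: the cube is present — its section is the full 18×6.5 rectangle (area 117.00 mm²); the cube at (3, 13.5) is not intersected at this z (z outside [5, 9]); the 15.5×7 cube at (2.5, 6) contributes its full rectangle (area 108.50 mm²); Subtracting the remaining from the first: starting from the 18×6.5 cube (117.00 mm²), the 15.5×7 cube at (2.5, 6) partially overlaps it — only the 7.75 mm² overlap (of its 108.50 mm²) is removed, clipping the outline — area = 109.25 mm²; the cylinder at (-1, 3.5) does not reach this height (z outside [7.5, 19.5]); Taking the first minus the rest: none of the subtracted shapes is present at this height, so that combined region is unchanged — area = 109.25 mm². At z = 6.2: the cube (footprint 18×6.5) is included at this height (area 117.00 mm²); the cube at (3, 13.5) (footprint 6×16.5) is included at this height (area 99.00 mm²); the cube at (2.5, 6) does not reach this height (z outside [0, 6]); Subtracting the remaining from the first: starting from the 18×6.5 cube (117.00 mm²), the 6×16.5 cube at (3, 13.5) misses the remaining region (no effect) — area = 117.00 mm²; the cylinder at (-1, 3.5) is not intersected at this z (z outside [7.5, 19.5]); Taking the first minus the rest: none of the subtracted shapes is present at this height, so the result so far is unchanged — area = 117.00 mm². Checking containment: at z = 6.2 the cross-section extends beyond the z = 4.8 cross-section by about 7.75 mm².

part overhangs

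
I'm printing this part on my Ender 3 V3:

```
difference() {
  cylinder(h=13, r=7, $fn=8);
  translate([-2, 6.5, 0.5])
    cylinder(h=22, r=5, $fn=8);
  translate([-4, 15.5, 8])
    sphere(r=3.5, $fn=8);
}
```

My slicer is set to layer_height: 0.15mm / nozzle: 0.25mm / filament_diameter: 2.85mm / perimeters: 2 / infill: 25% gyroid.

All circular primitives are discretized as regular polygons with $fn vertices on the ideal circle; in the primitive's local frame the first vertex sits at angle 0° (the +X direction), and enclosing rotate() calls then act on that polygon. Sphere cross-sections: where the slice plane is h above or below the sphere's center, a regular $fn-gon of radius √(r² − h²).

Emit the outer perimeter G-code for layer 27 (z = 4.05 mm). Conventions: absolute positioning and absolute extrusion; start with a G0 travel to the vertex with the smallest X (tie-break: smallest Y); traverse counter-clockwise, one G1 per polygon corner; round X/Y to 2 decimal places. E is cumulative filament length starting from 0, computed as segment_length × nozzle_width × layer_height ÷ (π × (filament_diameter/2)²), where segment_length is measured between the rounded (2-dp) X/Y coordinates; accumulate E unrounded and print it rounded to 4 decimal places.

At z = 4.05 mm: the cylinder: section is a regular 8-gon, circumradius r=7; the r=5 cylinder at (-2, 6.5) contributes a regular 8-gon of circumradius 5; the sphere at (-4, 15.5) is absent (|z−center|=3.950 > r=3.5); Subtracting the remaining from the first: starting from the r=7 cylinder, the r=5 cylinder at (-2, 6.5) partially overlaps it — only the 28.61 mm² overlap (of its 70.71 mm²) is removed, clipping the outline — 1 connected region. The outline is a single polygon with 11 vertices. Extrusion per mm of travel: 0.25 × 0.15 / (π × 1.425²) = 0.005878. Accumulating E over each segment gives final E = 0.2576.

G0 X-7.00 Y0.00 Z4.05
G1 X-4.95 Y-4.95 E0.0315
G1 X0.00 Y-7.00 E0.0630
G1 X4.95 Y-4.95 E0.0945
G1 X7.00 Y0.00 E0.1260
G1 X4.95 Y4.95 E0.1575
G1 X2.74 Y5.87 E0.1715
G1 X1.54 Y2.96 E0.1900
G1 X-2.00 Y1.50 E0.2126
G1 X-5.54 Y2.96 E0.2351
G1 X-5.65 Y3.25 E0.2369
G1 X-7.00 Y0.00 E0.2576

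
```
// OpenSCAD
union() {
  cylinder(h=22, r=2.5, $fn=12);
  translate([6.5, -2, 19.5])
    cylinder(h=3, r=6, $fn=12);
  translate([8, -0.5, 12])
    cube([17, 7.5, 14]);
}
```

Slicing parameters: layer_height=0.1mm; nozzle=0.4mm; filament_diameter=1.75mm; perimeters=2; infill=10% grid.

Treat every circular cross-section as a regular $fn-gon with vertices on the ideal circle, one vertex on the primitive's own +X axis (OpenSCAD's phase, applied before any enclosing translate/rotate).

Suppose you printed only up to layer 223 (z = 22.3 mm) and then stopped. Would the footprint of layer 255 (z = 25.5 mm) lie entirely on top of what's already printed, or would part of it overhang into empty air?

Compare the two slices. At z = 22.3: the cylinder does not reach this height (z outside [0, 22]); the cylinder at (6.5, -2): section is a regular 12-gon, circumradius r=6 (area = (12/2)·6.000²·sin(360°/12) = 108.00 mm²); the cube at (8, -0.5) is present — its section is the full 17×7.5 rectangle (area 127.50 mm²); Merging all regions: the regions partially overlap — summed areas 235.50 mm² minus the doubly-counted overlap 11.85 mm² gives 223.65 mm² — area = 223.65 mm². At z = 25.5: the cylinder does not reach this height (z outside [0, 22]); the cylinder at (6.5, -2) is absent (z outside [19.5, 22.5]); the 17×7.5 cube at (8, -0.5) contributes its full rectangle (area 127.50 mm²); Merging all regions: only the 17×7.5 cube at (8, -0.5) is present, so the union is just that shape — area = 127.50 mm². Checking containment: the cross-section at z = 25.5 is a subset of the cross-section at z = 22.3.

entirely on top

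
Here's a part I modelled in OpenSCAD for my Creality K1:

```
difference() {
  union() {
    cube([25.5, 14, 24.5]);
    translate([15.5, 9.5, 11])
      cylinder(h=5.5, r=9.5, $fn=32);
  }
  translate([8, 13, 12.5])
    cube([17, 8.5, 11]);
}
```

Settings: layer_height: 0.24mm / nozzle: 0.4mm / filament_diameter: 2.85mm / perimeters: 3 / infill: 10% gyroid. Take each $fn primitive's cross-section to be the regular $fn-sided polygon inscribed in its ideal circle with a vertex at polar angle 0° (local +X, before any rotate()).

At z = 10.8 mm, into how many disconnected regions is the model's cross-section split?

At z = 10.8 mm: the 25.5×14 cube contributes its full rectangle; the cylinder at (15.5, 9.5) does not reach this height (z outside [11, 16.5]); Combining (union): only the 25.5×14 cube is present, so the union is just that shape — 1 connected region; the cube at (8, 13) does not reach this height (z outside [12.5, 23.5]); Taking the first minus the rest: none of the subtracted shapes is present at this height, so the result so far is unchanged — 1 connected region. The result has 1 disconnected region.

1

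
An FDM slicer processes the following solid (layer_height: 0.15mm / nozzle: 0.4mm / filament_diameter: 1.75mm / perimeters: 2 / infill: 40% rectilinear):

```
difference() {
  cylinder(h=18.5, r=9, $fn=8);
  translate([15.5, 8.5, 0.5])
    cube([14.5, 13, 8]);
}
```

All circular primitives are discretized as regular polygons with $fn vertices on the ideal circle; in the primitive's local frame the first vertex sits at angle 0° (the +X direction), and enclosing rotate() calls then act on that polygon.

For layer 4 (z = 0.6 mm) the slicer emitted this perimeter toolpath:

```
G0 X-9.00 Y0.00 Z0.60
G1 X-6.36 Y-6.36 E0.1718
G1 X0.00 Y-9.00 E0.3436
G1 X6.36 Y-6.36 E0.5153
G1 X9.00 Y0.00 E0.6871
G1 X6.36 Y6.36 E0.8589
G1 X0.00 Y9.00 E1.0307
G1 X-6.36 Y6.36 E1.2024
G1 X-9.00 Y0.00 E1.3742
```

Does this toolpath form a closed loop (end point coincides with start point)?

yes

Start point (G0): (-9.00, 0.00). End point (last G1): the path returns to the start — closed.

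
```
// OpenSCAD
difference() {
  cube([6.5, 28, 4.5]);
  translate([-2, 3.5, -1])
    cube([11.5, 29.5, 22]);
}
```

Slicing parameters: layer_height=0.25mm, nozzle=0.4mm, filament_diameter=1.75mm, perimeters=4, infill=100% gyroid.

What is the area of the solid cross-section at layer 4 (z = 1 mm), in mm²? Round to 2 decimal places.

22.75 mm²

At z = 1 mm: the 6.5×28 cube contributes its full rectangle (area 182.00 mm²); the cube at (-2, 3.5) (footprint 11.5×29.5) is included at this height (area 339.25 mm²); Subtracting the remaining from the first: starting from the 6.5×28 cube (182.00 mm²), the 11.5×29.5 cube at (-2, 3.5) partially overlaps it — only the 159.25 mm² overlap (of its 339.25 mm²) is removed, clipping the outline — area = 22.75 mm². Overall, the cross-section is a single solid region. Net area = 22.75 mm².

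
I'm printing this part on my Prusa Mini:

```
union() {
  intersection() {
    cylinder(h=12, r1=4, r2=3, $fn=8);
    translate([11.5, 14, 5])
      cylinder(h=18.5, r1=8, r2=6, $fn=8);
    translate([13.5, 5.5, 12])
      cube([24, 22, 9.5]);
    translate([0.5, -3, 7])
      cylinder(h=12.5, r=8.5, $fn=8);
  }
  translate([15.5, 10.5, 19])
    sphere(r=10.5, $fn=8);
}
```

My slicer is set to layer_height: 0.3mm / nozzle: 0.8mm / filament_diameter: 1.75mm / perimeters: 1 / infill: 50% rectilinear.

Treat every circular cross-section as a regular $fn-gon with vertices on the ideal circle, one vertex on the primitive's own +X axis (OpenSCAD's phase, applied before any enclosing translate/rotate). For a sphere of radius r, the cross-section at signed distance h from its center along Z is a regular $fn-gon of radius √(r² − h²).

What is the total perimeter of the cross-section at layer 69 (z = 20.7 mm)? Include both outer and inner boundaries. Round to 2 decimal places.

At z = 20.7 mm: the cone does not reach this height (z outside [0, 12]); the cone at (11.5, 14): at t=0.849 of its height the radius interpolates to r₁+(r₂−r₁)t = 6.303, giving a regular 8-gon of that circumradius (perimeter = 2·8·6.303·sin(180°/8) = 38.59 mm); the cube at (13.5, 5.5) (footprint 24×22) is included at this height (perimeter 92.00 mm); the cylinder at (0.5, -3) does not reach this height (z outside [7, 19.5]); After intersecting: at least one operand is absent at this height, so nothing remains; the r=10.5 sphere at (15.5, 10.5) contributes a regular 8-gon of circumradius √(10.5²−1.7²) = 10.361 (perimeter = 2·8·10.361·sin(180°/8) = 63.44 mm); Taking the union: only the r=10.5 sphere at (15.5, 10.5) is present, so the union is just that shape — boundary = 63.44 mm. Overall, the cross-section is a single solid region. Total boundary length (outer) = 63.44 mm.

63.44 mm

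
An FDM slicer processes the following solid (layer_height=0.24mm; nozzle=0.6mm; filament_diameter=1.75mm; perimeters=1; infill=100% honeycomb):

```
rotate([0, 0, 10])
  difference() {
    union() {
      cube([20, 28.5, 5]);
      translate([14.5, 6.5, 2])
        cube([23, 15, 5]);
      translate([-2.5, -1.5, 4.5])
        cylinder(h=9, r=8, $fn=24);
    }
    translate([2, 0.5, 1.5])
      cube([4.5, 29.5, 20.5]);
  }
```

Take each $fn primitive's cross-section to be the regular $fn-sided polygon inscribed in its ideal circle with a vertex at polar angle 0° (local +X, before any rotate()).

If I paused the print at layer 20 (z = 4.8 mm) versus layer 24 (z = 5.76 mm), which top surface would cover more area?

layer 20 (z = 4.8 mm)

Layer 20 (z = 4.8): the 20×28.5 cube contributes its full rectangle (area 570.00 mm²); the cube at (14.5, 6.5) (footprint 23×15) is included at this height (area 345.00 mm²); the r=8 cylinder at (-2.5, -1.5) gives a regular 24-gon of circumradius 8 (constant along its height) (area = (24/2)·8.000²·sin(360°/24) = 198.77 mm²); Merging all regions: the regions partially overlap — summed areas 1113.77 mm² minus the doubly-counted overlap 104.53 mm² gives 1009.24 mm² — area = 1009.24 mm²; the cube at (2, 0.5) is present — its section is the full 4.5×29.5 rectangle (area 132.75 mm²); After the difference (first − rest): starting from that combined region (1009.24 mm²), the 4.5×29.5 cube at (2, 0.5) partially overlaps it — only the 126.00 mm² overlap (of its 132.75 mm²) is removed, clipping the outline — area = 883.24 mm²; (rotated 10° about Z; rotation is an isometry so areas/perimeters/island counts are preserved). So its area = 883.24 mm². Layer 24 (z = 5.76): the cube is absent (z outside [0, 5]); the cube at (14.5, 6.5) (footprint 23×15) is included at this height (area 345.00 mm²); the r=8 cylinder at (-2.5, -1.5) gives a regular 24-gon of circumradius 8 (constant along its height) (area = (24/2)·8.000²·sin(360°/24) = 198.77 mm²); Taking the union: the 2 present regions are separate (no shared area or edge), so areas and boundary lengths simply add and each stays a separate island — area = 543.77 mm²; the cube at (2, 0.5) is present — its section is the full 4.5×29.5 rectangle (area 132.75 mm²); Taking the first minus the rest: starting from the result so far (543.77 mm²), the 4.5×29.5 cube at (2, 0.5) partially overlaps it — only the 9.17 mm² overlap (of its 132.75 mm²) is removed, clipping the outline — area = 534.61 mm²; (whole slice rotated 10° about Z — lengths, areas and connectivity unchanged). So its area = 534.61 mm². Layer 20 is larger (883.24 vs 534.61 mm²).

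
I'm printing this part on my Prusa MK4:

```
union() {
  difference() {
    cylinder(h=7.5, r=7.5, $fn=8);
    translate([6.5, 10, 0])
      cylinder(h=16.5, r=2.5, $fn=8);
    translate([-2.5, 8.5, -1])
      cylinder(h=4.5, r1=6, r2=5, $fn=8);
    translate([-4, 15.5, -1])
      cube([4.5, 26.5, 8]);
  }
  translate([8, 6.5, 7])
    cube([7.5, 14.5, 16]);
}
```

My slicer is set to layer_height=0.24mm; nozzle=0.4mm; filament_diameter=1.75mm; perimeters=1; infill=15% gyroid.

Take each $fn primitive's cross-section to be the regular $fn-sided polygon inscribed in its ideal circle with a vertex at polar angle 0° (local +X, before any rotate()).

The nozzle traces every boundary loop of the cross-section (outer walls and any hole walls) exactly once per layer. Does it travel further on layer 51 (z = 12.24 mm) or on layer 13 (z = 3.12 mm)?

Layer 51 (z = 12.24): the cylinder is not intersected at this z (z outside [0, 7.5]); the r=2.5 cylinder at (6.5, 10) contributes a regular 8-gon of circumradius 2.5 (perimeter = 2·8·2.500·sin(180°/8) = 15.31 mm); the cone at (-2.5, 8.5) is absent (z outside [-1, 3.5]); the cube at (-4, 15.5) does not reach this height (z outside [-1, 7]); Subtracting the remaining from the first: the first operand is absent here, so nothing remains; the cube at (8, 6.5) (footprint 7.5×14.5) is included at this height (perimeter 44.00 mm); Combining (union): only the 7.5×14.5 cube at (8, 6.5) is present, so the union is just that shape — boundary = 44.00 mm. So its perimeter = 44.00 mm. Layer 13 (z = 3.12): the r=7.5 cylinder contributes a regular 8-gon of circumradius 7.5 (perimeter = 2·8·7.500·sin(180°/8) = 45.92 mm); the r=2.5 cylinder at (6.5, 10) gives a regular 8-gon of circumradius 2.5 (constant along its height) (perimeter = 2·8·2.500·sin(180°/8) = 15.31 mm); the cone at (-2.5, 8.5) contributes a regular 8-gon of circumradius 5.084 (interpolated between r1=6 and r2=5 at t=0.916) (perimeter = 2·8·5.084·sin(180°/8) = 31.13 mm); the cube at (-4, 15.5) (footprint 4.5×26.5) is included at this height (perimeter 62.00 mm); After the difference (first − rest): starting from the r=7.5 cylinder, the r=2.5 cylinder at (6.5, 10) misses the remaining region (no effect); the cone at (-2.5, 8.5) partially overlaps it — only the 16.66 mm² overlap (of its 73.12 mm²) is removed, clipping the outline; the 4.5×26.5 cube at (-4, 15.5) misses the remaining region (no effect) — boundary = 46.69 mm; the cube at (8, 6.5) does not reach this height (z outside [7, 23]); Combining (union): only the result so far is present, so the union is just that shape — boundary = 46.69 mm. So its perimeter = 46.69 mm. Layer 13 is larger (46.69 vs 44.00 mm).

layer 13 (z = 3.12 mm)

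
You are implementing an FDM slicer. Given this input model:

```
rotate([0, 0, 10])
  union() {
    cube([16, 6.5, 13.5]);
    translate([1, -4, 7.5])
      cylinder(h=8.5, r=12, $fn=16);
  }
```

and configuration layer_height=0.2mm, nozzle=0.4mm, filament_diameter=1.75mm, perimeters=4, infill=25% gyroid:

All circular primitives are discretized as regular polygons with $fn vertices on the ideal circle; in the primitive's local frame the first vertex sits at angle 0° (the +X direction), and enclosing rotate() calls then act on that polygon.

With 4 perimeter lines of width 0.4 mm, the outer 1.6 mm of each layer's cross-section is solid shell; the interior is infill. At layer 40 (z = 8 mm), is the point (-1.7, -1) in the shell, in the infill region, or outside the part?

At z = 8 mm: the cube (footprint 16×6.5) is included at this height; the cylinder at (1, -4): section is a regular 16-gon, circumradius r=12; Taking the union: the regions partially overlap (shared area 65.26 mm²), so overlapping operands fuse into one piece — 1 connected region; (rotated 10° about Z; rotation is an isometry so areas/perimeters/island counts are preserved). Overall, the cross-section is a single solid region. Undo the 10° rotation: the query point maps to (-1.848, -0.690) in the un-rotated model frame. The nearest boundary edge runs (-7.49, 4.49)→(-3.59, 7.09); distance from the point to it = 7.43 mm. The point is inside the cross-section and 7.43 mm from the nearest boundary — more than the 1.6 mm shell width (4 × 0.4), so it's in the infill interior.

infill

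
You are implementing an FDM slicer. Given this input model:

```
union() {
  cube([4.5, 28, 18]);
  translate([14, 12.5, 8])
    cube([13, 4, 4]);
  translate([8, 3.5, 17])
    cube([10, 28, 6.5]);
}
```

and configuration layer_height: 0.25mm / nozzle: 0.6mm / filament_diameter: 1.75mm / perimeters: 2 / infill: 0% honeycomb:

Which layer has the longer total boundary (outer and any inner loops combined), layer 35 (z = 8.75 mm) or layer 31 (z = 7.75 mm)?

Layer 35 (z = 8.75): the 4.5×28 cube contributes its full rectangle (perimeter 65.00 mm); the cube at (14, 12.5) is present — its section is the full 13×4 rectangle (perimeter 34.00 mm); the cube at (8, 3.5) is absent (z outside [17, 23.5]); Combining (union): the 2 present regions are separate (no shared area or edge), so areas and boundary lengths simply add and each stays a separate island — boundary = 99.00 mm. So its perimeter = 99.00 mm. Layer 31 (z = 7.75): the 4.5×28 cube contributes its full rectangle (perimeter 65.00 mm); the cube at (14, 12.5) does not reach this height (z outside [8, 12]); the cube at (8, 3.5) does not reach this height (z outside [17, 23.5]); Merging all regions: only the 4.5×28 cube is present, so the union is just that shape — boundary = 65.00 mm. So its perimeter = 65.00 mm. Layer 35 is larger (99.00 vs 65.00 mm).

layer 35 (z = 8.75 mm)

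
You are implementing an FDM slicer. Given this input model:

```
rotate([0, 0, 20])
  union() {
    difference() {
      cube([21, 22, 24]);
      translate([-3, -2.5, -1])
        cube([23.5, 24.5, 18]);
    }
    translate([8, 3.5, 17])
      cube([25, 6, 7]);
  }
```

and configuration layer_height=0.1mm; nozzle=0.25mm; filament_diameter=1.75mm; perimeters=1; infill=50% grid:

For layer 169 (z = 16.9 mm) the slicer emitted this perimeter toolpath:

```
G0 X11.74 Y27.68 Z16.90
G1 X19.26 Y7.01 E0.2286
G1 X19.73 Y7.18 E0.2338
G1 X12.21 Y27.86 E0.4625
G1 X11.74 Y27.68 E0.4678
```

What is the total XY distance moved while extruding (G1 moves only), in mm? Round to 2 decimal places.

Sum the Euclidean lengths of each G1 segment: total = 45.00 mm.

45.00 mm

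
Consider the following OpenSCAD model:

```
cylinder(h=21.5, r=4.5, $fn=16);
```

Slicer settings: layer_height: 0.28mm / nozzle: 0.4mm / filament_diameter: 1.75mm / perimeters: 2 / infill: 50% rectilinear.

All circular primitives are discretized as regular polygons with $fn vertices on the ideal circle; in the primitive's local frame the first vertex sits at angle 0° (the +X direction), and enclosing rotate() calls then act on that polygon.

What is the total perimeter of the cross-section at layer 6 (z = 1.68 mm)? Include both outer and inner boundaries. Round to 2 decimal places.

At z = 1.68 mm: the r=4.5 cylinder gives a regular 16-gon of circumradius 4.5 (constant along its height) (perimeter = 2·16·4.500·sin(180°/16) = 28.09 mm). Overall, the cross-section is a single solid region. Total boundary length (outer) = 28.09 mm.

28.09 mm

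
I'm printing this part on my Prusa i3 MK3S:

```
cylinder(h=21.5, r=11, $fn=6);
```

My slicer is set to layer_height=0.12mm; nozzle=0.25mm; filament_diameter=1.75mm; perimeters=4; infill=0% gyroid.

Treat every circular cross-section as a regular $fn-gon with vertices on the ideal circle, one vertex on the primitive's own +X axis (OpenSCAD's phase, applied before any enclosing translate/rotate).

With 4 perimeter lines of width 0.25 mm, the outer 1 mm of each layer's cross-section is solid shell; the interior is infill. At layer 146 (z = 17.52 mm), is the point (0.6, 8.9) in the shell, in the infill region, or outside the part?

At z = 17.52 mm: the r=11 cylinder gives a regular 6-gon of circumradius 11 (constant along its height). Overall, the cross-section is a single solid region. The nearest boundary edge runs (5.50, 9.53)→(-5.50, 9.53); distance from the point to it = 0.63 mm. The point is inside the cross-section, 0.63 mm from the nearest boundary — within the 1 mm shell band (4 × 0.25).

shell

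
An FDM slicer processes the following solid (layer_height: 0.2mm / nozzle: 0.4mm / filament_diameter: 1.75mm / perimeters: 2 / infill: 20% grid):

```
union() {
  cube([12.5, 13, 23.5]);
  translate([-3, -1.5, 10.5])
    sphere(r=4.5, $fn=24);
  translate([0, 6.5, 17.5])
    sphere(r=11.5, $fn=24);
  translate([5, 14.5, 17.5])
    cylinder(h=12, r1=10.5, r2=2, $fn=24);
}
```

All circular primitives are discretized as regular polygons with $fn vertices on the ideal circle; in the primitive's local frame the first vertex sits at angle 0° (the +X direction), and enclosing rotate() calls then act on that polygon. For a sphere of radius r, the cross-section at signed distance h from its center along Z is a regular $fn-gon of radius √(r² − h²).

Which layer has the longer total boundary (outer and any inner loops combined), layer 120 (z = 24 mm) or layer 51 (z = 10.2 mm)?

Layer 120 (z = 24): the cube does not reach this height (z outside [0, 23.5]); the sphere at (-3, -1.5) is absent (|z−center|=13.500 > r=4.5); the sphere at (0, 6.5): section is a regular 24-gon, circumradius = √(r²−h²) = √(11.5²−6.5²) = 9.487 (perimeter = 2·24·9.487·sin(180°/24) = 59.44 mm); the cone at (5, 14.5): at t=0.542 of its height the radius interpolates to r₁+(r₂−r₁)t = 5.896, giving a regular 24-gon of that circumradius (perimeter = 2·24·5.896·sin(180°/24) = 36.94 mm); Merging all regions: the regions partially overlap (shared area 46.78 mm²), so the edge portions inside another operand are dropped and the merged outline is re-measured after clipping — boundary = 69.69 mm. So its perimeter = 69.69 mm. Layer 51 (z = 10.2): the cube (footprint 12.5×13) is included at this height (perimeter 51.00 mm); the sphere at (-3, -1.5): section is a regular 24-gon, circumradius = √(r²−h²) = √(4.5²−0.3²) = 4.490 (perimeter = 2·24·4.490·sin(180°/24) = 28.13 mm); the r=11.5 sphere at (0, 6.5) slices to a regular 24-gon of circumradius 8.886 (√(r²−h²) with h=7.3 from center) (perimeter = 2·24·8.886·sin(180°/24) = 55.67 mm); the cone at (5, 14.5) is not intersected at this z (z outside [17.5, 29.5]); Taking the union: the regions partially overlap (shared area 133.91 mm²), so the edge portions inside another operand are dropped and the merged outline is re-measured after clipping — boundary = 73.71 mm. So its perimeter = 73.71 mm. Layer 51 is larger (73.71 vs 69.69 mm).

layer 51 (z = 10.2 mm)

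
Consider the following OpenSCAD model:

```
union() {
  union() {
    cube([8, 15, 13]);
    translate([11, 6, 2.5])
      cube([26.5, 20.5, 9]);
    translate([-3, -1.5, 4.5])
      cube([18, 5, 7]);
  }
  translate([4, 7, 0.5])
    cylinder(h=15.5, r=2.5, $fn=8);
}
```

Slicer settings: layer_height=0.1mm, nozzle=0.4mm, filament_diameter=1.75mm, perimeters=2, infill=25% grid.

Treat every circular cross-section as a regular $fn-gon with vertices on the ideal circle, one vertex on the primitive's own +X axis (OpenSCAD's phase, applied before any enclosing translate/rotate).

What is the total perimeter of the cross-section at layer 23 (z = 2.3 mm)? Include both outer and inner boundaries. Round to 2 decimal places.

At z = 2.3 mm: the cube is present — its section is the full 8×15 rectangle (perimeter 46.00 mm); the cube at (11, 6) does not reach this height (z outside [2.5, 11.5]); the cube at (-3, -1.5) is not intersected at this z (z outside [4.5, 11.5]); Combining (union): only the 8×15 cube is present, so the union is just that shape — boundary = 46.00 mm; the r=2.5 cylinder at (4, 7) contributes a regular 8-gon of circumradius 2.5 (perimeter = 2·8·2.500·sin(180°/8) = 15.31 mm); Combining (union): the r=2.5 cylinder at (4, 7) lies entirely inside that combined region, so the union is just that combined region — boundary = 46.00 mm. Overall, the cross-section is a single solid region. Total boundary length (outer) = 46.00 mm.

46.00 mm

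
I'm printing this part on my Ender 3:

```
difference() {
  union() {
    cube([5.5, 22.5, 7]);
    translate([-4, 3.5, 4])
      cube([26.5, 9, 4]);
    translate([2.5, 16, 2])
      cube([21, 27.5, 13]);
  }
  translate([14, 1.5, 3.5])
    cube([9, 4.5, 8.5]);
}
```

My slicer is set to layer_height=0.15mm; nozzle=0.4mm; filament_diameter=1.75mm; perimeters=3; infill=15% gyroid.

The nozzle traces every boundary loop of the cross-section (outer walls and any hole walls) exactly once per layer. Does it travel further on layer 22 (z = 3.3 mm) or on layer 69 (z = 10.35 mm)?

Layer 22 (z = 3.3): the 5.5×22.5 cube contributes its full rectangle (perimeter 56.00 mm); the cube at (-4, 3.5) is not intersected at this z (z outside [4, 8]); the cube at (2.5, 16) (footprint 21×27.5) is included at this height (perimeter 97.00 mm); Taking the union: the regions partially overlap (shared area 19.50 mm²), so the edge portions inside another operand are dropped and the merged outline is re-measured after clipping — boundary = 134.00 mm; the cube at (14, 1.5) is absent (z outside [3.5, 12]); Subtracting the remaining from the first: none of the subtracted shapes is present at this height, so that combined region is unchanged — boundary = 134.00 mm. So its perimeter = 134.00 mm. Layer 69 (z = 10.35): the cube is not intersected at this z (z outside [0, 7]); the cube at (-4, 3.5) is not intersected at this z (z outside [4, 8]); the cube at (2.5, 16) (footprint 21×27.5) is included at this height (perimeter 97.00 mm); Combining (union): only the 21×27.5 cube at (2.5, 16) is present, so the union is just that shape — boundary = 97.00 mm; the 9×4.5 cube at (14, 1.5) contributes its full rectangle (perimeter 27.00 mm); After the difference (first − rest): starting from the result so far, the 9×4.5 cube at (14, 1.5) misses the remaining region (no effect) — boundary = 97.00 mm. So its perimeter = 97.00 mm. Layer 22 is larger (134.00 vs 97.00 mm).

layer 22 (z = 3.3 mm)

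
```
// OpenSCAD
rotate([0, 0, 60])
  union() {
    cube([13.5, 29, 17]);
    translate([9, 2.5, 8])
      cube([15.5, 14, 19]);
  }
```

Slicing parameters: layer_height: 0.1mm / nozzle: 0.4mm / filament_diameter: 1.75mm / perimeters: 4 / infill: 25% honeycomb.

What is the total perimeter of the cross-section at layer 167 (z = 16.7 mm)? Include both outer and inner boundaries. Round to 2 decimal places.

At z = 16.7 mm: the 13.5×29 cube contributes its full rectangle (perimeter 85.00 mm); the cube at (9, 2.5) is present — its section is the full 15.5×14 rectangle (perimeter 59.00 mm); Merging all regions: the regions partially overlap (shared area 63.00 mm²), so the edge portions inside another operand are dropped and the merged outline is re-measured after clipping — boundary = 107.00 mm; (rotated 60° about Z; rotation is an isometry so areas/perimeters/island counts are preserved). Overall, the cross-section is a single solid region. Total boundary length (outer) = 107.00 mm.

107.00 mm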